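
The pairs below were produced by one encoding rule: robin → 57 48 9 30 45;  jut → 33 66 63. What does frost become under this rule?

With a=1..z=26, the number is 3·pos + 3.
Applying it to frost: f=6→21, r=18→57, o=15→48, s=19→60, t=20→63.

21 57 48 60 63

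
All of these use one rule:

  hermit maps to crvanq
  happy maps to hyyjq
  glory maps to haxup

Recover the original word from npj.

age

The output letters match the input read backwards, each shifted +9: hermit reversed is timreh. The word is reversed, then every letter is shifted forward by 9.
Decoding npj: shift back: n−9=e, p−9=g, j−9=a → ega; then reverse → age.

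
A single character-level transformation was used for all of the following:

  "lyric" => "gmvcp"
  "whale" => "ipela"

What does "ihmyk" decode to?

The word is reversed, then every letter is shifted forward by 4.
Decoding ihmyk: shift back: i−4=e, h−4=d, m−4=i, y−4=u, k−4=g → ediug; then reverse → guide.

guide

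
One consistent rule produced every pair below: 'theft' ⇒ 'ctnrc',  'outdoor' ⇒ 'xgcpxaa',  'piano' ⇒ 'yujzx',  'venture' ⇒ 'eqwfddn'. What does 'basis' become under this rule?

Shifts by position in theft: pos 0: t→c (+9), pos 1: h→t (+12), pos 2: e→n (+9), pos 3: f→r (+12) — repeating every 2. It's a Vigenère-style cipher with numeric key [9,12]: position i shifts by key[i mod 2].
For basis: b+9=k, a+12=m, s+9=b, i+12=u, s+9=b.

kmbub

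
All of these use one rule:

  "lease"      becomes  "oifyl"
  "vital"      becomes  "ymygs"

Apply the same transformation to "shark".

vlfxr

In lease: l→o is +3, e→i is +4, a→f is +5, s→y is +6 — the shift increases by 1 each position. Each letter shifts forward by (position + 3), i.e. 3, 4, 5, … — the shift grows by one for each successive letter.
For shark: s+3=v, h+4=l, a+5=f, r+6=x, k+7=r.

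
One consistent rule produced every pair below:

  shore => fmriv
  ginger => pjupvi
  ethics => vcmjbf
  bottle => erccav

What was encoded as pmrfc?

ghost

s(18)→f(5) and h(7)→m(12) fit y≡23x+7 (mod 26); the inverse of 23 mod 26 is 17. Each letter's alphabet position (a=0..z=25) is mapped through 23·x+7 mod 26 — an affine cipher.
Decoding pmrfc: p(15)→17·(15−7)≡6=g; m(12)→17·(12−7)≡7=h; r(17)→17·(17−7)≡14=o; f(5)→17·(5−7)≡18=s; c(2)→17·(2−7)≡19=t (all mod 26).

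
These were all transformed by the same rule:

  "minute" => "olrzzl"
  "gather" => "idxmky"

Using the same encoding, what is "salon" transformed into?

udptt

In minute: m→o is +2, i→l is +3, n→r is +4, u→z is +5 — the shift increases by 1 each position. Letter i (0-indexed) is shifted by i+2, so successive shifts are 2, 3, 4, ….
For salon: s+2=u, a+3=d, l+4=p, o+5=t, n+6=t.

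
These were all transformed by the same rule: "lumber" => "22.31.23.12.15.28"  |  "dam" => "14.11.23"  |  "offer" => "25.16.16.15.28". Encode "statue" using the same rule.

29.30.11.30.31.15

l is letter #12 and maps to 22: an offset of 10. Letters become their 1-based position plus 10 (so a→11, b→12, …).
On statue: s=19→29, t=20→30, a=1→11, t=20→30, u=21→31, e=5→15.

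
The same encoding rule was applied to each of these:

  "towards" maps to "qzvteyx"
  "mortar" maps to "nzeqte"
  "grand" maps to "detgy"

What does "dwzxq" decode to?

Treating letters as 0–25, the rule is x ↦ 19x + 19 (mod 26).
Decoding dwzxq: d(3)→11·(3−19)≡6=g; w(22)→11·(22−19)≡7=h; z(25)→11·(25−19)≡14=o; x(23)→11·(23−19)≡18=s; q(16)→11·(16−19)≡19=t (all mod 26).

ghost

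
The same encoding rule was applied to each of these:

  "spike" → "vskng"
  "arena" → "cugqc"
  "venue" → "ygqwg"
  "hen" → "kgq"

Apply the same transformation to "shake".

The shift depends on letter class: consonant s→v is +3, but vowel i→k is +2. Two shifts are in play — +2 for a/e/i/o/u, +3 for every other letter.
For shake: s(cons)+3=v, h(cons)+3=k, a(vowel)+2=c, k(cons)+3=n, e(vowel)+2=g.

vkcng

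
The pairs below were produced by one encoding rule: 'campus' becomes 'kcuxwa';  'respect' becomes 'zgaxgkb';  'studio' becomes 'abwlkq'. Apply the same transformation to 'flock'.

The shift depends on letter class: consonant c→k is +8, but vowel a→c is +2. Two shifts are in play — +2 for a/e/i/o/u, +8 for every other letter.
For flock: f(cons)+8=n, l(cons)+8=t, o(vowel)+2=q, c(cons)+8=k, k(cons)+8=s.

ntqks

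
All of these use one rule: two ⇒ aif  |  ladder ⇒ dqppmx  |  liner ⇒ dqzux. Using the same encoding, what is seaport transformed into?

fdabmqe

The output letters match the input read backwards, each shifted +12: two reversed is owt. Read the word backwards and shift each letter +12.
For seaport: reverse → tropaes; then shift: t+12=f, r+12=d, o+12=a, p+12=b, a+12=m, e+12=q, s+12=e.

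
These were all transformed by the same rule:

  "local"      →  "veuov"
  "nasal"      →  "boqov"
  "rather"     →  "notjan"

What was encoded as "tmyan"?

l(11)→v(21) and o(14)→e(4) fit y≡3x+14 (mod 26); the inverse of 3 mod 26 is 9. This is an affine cipher: with a=0,…,z=25, each position x becomes (3x+14) mod 26.
Reversing it on tmyan: t(19)→9·(19−14)≡19=t; m(12)→9·(12−14)≡8=i; y(24)→9·(24−14)≡12=m; a(0)→9·(0−14)≡4=e; n(13)→9·(13−14)≡17=r (all mod 26).

timer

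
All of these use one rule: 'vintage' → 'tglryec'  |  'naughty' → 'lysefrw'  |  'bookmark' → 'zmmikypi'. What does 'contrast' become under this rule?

Each letter is shifted forward by 24 in the alphabet (a Caesar shift of +24).
For contrast: c+24=a, o+24=m, n+24=l, t+24=r, r+24=p, a+24=y, s+24=q, t+24=r.

amlrpyqr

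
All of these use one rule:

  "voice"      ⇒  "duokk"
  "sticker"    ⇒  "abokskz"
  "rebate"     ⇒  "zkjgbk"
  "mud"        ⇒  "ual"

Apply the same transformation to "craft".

kzgnb

The shift depends on letter class: consonant v→d is +8, but vowel o→u is +6. Vowels shift forward by 6 and consonants shift forward by 8.
On craft: c(cons)+8=k, r(cons)+8=z, a(vowel)+6=g, f(cons)+8=n, t(cons)+8=b.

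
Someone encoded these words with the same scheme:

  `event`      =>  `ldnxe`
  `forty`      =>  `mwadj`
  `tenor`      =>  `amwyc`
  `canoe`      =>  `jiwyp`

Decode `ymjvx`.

Each letter shifts forward by (position + 7), i.e. 7, 8, 9, … — the shift grows by one for each successive letter.
Undoing it on ymjvx: y−7=r, m−8=e, j−9=a, v−10=l, x−11=m.

realm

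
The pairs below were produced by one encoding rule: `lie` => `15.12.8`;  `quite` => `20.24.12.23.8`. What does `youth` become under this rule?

l is letter #12 and maps to 15: an offset of 3. Each letter is replaced by its alphabet position (a=1..z=26) + 3.
On youth: y=25→28, o=15→18, u=21→24, t=20→23, h=8→11.

28.18.24.23.11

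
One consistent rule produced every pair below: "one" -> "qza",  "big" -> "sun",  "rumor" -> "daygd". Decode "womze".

snack

The output letters match the input read backwards, each shifted +12: one reversed is eno. Read the word backwards and shift each letter +12.
Decoding womze: shift back: w−12=k, o−12=c, m−12=a, z−12=n, e−12=s → kcans; then reverse → snack.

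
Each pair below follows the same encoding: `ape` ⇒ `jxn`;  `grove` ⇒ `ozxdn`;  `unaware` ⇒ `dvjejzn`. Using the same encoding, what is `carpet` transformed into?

The shift depends on letter class: consonant p→x is +8, but vowel a→j is +9. Two shifts are in play — +9 for a/e/i/o/u, +8 for every other letter.
On carpet: c(cons)+8=k, a(vowel)+9=j, r(cons)+8=z, p(cons)+8=x, e(vowel)+9=n, t(cons)+8=b.

kjzxnb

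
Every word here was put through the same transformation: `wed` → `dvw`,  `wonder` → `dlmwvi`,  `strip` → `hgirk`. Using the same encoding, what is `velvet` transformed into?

Each pair mirrors across the alphabet (w↔d, e↔v, d↔w): positions sum to 25. Each letter is replaced by its mirror in the alphabet: a↔z, b↔y, c↔x, and so on (the Atbash cipher).
For velvet: v↔e, e↔v, l↔o, v↔e, e↔v, t↔g.

evoevg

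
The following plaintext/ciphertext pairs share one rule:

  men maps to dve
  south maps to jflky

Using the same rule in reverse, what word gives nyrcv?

Compare letters: m→d is +17, e→v is +17, n→e is +17 — a constant shift. Every letter moves 17 places later in the alphabet, wrapping around z→a.
Decoding nyrcv: n−17=w, y−17=h, r−17=a, c−17=l, v−17=e.

whale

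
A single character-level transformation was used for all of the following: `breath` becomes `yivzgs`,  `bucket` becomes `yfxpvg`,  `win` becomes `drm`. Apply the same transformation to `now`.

mld

This is the alphabet-reversal cipher (Atbash): a becomes z, b becomes y, etc.
On now: n↔m, o↔l, w↔d.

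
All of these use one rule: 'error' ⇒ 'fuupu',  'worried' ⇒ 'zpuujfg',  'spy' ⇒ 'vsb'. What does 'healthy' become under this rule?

Two shifts are in play — +1 for a/e/i/o/u, +3 for every other letter.
Applying it to healthy: h(cons)+3=k, e(vowel)+1=f, a(vowel)+1=b, l(cons)+3=o, t(cons)+3=w, h(cons)+3=k, y(cons)+3=b.

kfbowkb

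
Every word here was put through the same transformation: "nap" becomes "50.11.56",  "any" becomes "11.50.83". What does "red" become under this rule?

62.23.20

n(#14)→50 and a(#1)→11: differences scale by 3, so n = 3·pos + 8. Each letter becomes 3×(its alphabet position, a=1..z=26) + 8.
On red: r=18→62, e=5→23, d=4→20.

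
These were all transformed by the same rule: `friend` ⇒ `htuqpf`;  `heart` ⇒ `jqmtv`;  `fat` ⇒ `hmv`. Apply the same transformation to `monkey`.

oapmqa

The shift depends on letter class: consonant f→h is +2, but vowel i→u is +12. Vowels shift forward by 12 and consonants shift forward by 2.
Applying it to monkey: m(cons)+2=o, o(vowel)+12=a, n(cons)+2=p, k(cons)+2=m, e(vowel)+12=q, y(cons)+2=a.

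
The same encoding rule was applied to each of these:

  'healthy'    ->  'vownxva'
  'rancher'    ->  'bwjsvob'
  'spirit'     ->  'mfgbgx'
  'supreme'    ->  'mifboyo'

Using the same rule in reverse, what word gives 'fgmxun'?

h(7)→v(21) and e(4)→o(14) fit y≡11x+22 (mod 26); the inverse of 11 mod 26 is 19. This is an affine cipher: with a=0,…,z=25, each position x becomes (11x+22) mod 26.
Decoding fgmxun: f(5)→19·(5−22)≡15=p; g(6)→19·(6−22)≡8=i; m(12)→19·(12−22)≡18=s; x(23)→19·(23−22)≡19=t; u(20)→19·(20−22)≡14=o; n(13)→19·(13−22)≡11=l (all mod 26).

pistol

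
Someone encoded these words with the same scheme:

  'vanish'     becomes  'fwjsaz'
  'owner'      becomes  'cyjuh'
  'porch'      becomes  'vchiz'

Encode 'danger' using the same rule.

Each letter's alphabet position (a=0..z=25) is mapped through 19·x+22 mod 26 — an affine cipher.
Applying it to danger: d(3)→19·3+22≡1=b; a(0)→19·0+22≡22=w; n(13)→19·13+22≡9=j; g(6)→19·6+22≡6=g; e(4)→19·4+22≡20=u; r(17)→19·17+22≡7=h (all mod 26).

bwjguh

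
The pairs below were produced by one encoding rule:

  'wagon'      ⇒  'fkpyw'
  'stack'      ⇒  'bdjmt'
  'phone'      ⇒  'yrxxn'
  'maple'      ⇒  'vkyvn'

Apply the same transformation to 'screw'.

bmaof

Shifts by position in wagon: pos 0: w→f (+9), pos 1: a→k (+10), pos 2: g→p (+9), pos 3: o→y (+10) — repeating every 2. The shifts repeat in a cycle of length 2: positions 0,1,… shift by +9, +10, then the pattern repeats.
For screw: s+9=b, c+10=m, r+9=a, e+10=o, w+9=f.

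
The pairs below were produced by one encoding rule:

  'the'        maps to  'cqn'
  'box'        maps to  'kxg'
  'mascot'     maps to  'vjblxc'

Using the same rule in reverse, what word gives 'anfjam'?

Compare letters: t→c is +9, h→q is +9, e→n is +9 — a constant shift. This is a Caesar cipher with shift 9.
Undoing it on anfjam: a−9=r, n−9=e, f−9=w, j−9=a, a−9=r, m−9=d.

reward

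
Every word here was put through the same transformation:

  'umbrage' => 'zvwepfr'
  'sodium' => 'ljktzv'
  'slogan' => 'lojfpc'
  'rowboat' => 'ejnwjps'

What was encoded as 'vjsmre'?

u(20)→z(25) and m(12)→v(21) fit y≡7x+15 (mod 26); the inverse of 7 mod 26 is 15. Each letter's alphabet position (a=0..z=25) is mapped through 7·x+15 mod 26 — an affine cipher.
Reversing it on vjsmre: v(21)→15·(21−15)≡12=m; j(9)→15·(9−15)≡14=o; s(18)→15·(18−15)≡19=t; m(12)→15·(12−15)≡7=h; r(17)→15·(17−15)≡4=e; e(4)→15·(4−15)≡17=r (all mod 26).

mother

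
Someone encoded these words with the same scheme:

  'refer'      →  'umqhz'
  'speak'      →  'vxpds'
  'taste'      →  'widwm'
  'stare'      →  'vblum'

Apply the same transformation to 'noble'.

A repeating key of period 3 is used — shifts +3, +8, +11 over and over.
For noble: n+3=q, o+8=w, b+11=m, l+3=o, e+8=m.

qwmom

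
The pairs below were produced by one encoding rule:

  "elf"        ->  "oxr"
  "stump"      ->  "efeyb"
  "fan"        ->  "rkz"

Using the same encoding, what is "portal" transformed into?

The shift depends on letter class: consonant l→x is +12, but vowel e→o is +10. Two shifts are in play — +10 for a/e/i/o/u, +12 for every other letter.
Applying it to portal: p(cons)+12=b, o(vowel)+10=y, r(cons)+12=d, t(cons)+12=f, a(vowel)+10=k, l(cons)+12=x.

bydfkx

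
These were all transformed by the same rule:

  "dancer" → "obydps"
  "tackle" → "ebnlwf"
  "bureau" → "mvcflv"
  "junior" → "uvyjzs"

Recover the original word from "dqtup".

A repeating key of period 2 is used — shifts +11, +1 over and over.
Reversing it on dqtup: d−11=s, q−1=p, t−11=i, u−1=t, p−11=e.

spite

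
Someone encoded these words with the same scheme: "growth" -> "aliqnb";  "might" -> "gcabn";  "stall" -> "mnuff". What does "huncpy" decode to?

Compare letters: g→a is +20, r→l is +20, o→i is +20 — a constant shift. Each letter is shifted forward by 20 in the alphabet (a Caesar shift of +20).
Decoding huncpy: h−20=n, u−20=a, n−20=t, c−20=i, p−20=v, y−20=e.

native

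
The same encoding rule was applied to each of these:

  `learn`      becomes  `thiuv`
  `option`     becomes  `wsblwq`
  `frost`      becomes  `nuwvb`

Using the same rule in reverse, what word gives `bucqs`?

Shifts by position in learn: pos 0: l→t (+8), pos 1: e→h (+3), pos 2: a→i (+8), pos 3: r→u (+3) — repeating every 2. The shifts repeat in a cycle of length 2: positions 0,1,… shift by +8, +3, then the pattern repeats.
Reversing it on bucqs: b−8=t, u−3=r, c−8=u, q−3=n, s−8=k.

trunk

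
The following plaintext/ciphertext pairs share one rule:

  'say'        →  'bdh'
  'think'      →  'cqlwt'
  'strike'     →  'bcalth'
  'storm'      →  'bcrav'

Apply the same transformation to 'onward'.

The shift depends on letter class: consonant s→b is +9, but vowel a→d is +3. Two shifts are in play — +3 for a/e/i/o/u, +9 for every other letter.
Applying it to onward: o(vowel)+3=r, n(cons)+9=w, w(cons)+9=f, a(vowel)+3=d, r(cons)+9=a, d(cons)+9=m.

rwfdam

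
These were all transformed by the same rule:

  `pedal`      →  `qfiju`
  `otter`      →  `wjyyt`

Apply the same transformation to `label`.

The output letters match the input read backwards, each shifted +5: pedal reversed is ladep. Two steps: reverse the string, then apply a Caesar shift of +5.
Applying it to label: reverse → lebal; then shift: l+5=q, e+5=j, b+5=g, a+5=f, l+5=q.

qjgfq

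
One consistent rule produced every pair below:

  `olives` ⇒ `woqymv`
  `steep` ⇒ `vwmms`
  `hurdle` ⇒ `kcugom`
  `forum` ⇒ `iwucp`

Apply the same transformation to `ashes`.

The rule splits by letter class: vowels +8, consonants +3.
Applying it to ashes: a(vowel)+8=i, s(cons)+3=v, h(cons)+3=k, e(vowel)+8=m, s(cons)+3=v.

ivkmv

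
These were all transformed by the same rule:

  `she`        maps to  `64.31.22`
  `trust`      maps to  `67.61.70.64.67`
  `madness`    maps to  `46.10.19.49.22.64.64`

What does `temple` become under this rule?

The formula is n = 3×(alphabet index, a=1) + 7.
On temple: t=20→67, e=5→22, m=13→46, p=16→55, l=12→43, e=5→22.

67.22.46.55.43.22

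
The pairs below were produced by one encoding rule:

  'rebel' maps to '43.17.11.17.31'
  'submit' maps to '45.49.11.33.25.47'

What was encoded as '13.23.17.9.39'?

The formula is n = 2×(alphabet index, a=1) + 7.
Undoing it on 13.23.17.9.39: 13→(13−7)÷2=3=c, 23→(23−7)÷2=8=h, 17→(17−7)÷2=5=e, 9→(9−7)÷2=1=a, 39→(39−7)÷2=16=p.

cheap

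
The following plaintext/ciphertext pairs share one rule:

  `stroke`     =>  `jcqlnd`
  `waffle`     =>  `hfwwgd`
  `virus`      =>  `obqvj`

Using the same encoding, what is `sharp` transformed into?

jifqe

s(18)→j(9) and t(19)→c(2) fit y≡19x+5 (mod 26); the inverse of 19 mod 26 is 11. This is an affine cipher: with a=0,…,z=25, each position x becomes (19x+5) mod 26.
Applying it to sharp: s(18)→19·18+5≡9=j; h(7)→19·7+5≡8=i; a(0)→19·0+5≡5=f; r(17)→19·17+5≡16=q; p(15)→19·15+5≡4=e (all mod 26).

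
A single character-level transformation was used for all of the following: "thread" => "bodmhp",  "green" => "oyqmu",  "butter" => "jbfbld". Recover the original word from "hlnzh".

Shifts by position in thread: pos 0: t→b (+8), pos 1: h→o (+7), pos 2: r→d (+12), pos 3: e→m (+8), pos 4: a→h (+7), pos 5: d→p (+12) — repeating every 3. It's a Vigenère-style cipher with numeric key [8,7,12]: position i shifts by key[i mod 3].
Undoing it on hlnzh: h−8=z, l−7=e, n−12=b, z−8=r, h−7=a.

zebra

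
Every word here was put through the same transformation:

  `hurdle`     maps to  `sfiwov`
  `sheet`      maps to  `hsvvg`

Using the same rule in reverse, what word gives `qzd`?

jaw

Each pair mirrors across the alphabet (h↔s, u↔f, r↔i): positions sum to 25. This is the alphabet-reversal cipher (Atbash): a becomes z, b becomes y, etc.
Undoing it on qzd: q↔j, z↔a, d↔w.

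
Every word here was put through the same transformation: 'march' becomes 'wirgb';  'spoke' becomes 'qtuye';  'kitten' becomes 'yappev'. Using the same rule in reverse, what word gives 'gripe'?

crate

Each letter's alphabet position (a=0..z=25) is mapped through 25·x+8 mod 26 — an affine cipher.
Decoding gripe: g(6)→25·(6−8)≡2=c; r(17)→25·(17−8)≡17=r; i(8)→25·(8−8)≡0=a; p(15)→25·(15−8)≡19=t; e(4)→25·(4−8)≡4=e (all mod 26).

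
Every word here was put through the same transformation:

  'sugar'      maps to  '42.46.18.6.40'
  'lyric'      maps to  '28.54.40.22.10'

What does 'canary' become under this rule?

s(#19)→42 and u(#21)→46: differences scale by 2, so n = 2·pos + 4. The formula is n = 2×(alphabet index, a=1) + 4.
Applying it to canary: c=3→10, a=1→6, n=14→32, a=1→6, r=18→40, y=25→54.

10.6.32.6.40.54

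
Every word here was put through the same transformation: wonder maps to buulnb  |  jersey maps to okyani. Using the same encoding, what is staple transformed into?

xzhxuo

In wonder: w→b is +5, o→u is +6, n→u is +7, d→l is +8 — the shift increases by 1 each position. Letter i (0-indexed) is shifted by i+5, so successive shifts are 5, 6, 7, ….
On staple: s+5=x, t+6=z, a+7=h, p+8=x, l+9=u, e+10=o.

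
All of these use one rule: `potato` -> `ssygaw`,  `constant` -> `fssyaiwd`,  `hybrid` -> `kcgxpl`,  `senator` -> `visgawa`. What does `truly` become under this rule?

In potato: p→s is +3, o→s is +4, t→y is +5, a→g is +6 — the shift increases by 1 each position. Each letter shifts forward by (position + 3), i.e. 3, 4, 5, … — the shift grows by one for each successive letter.
For truly: t+3=w, r+4=v, u+5=z, l+6=r, y+7=f.

wvzrf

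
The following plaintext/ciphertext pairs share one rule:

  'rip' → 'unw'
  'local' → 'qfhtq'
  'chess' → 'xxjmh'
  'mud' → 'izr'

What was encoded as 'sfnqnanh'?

civilian

The output letters match the input read backwards, each shifted +5: rip reversed is pir. Read the word backwards and shift each letter +5.
Reversing it on sfnqnanh: shift back: s−5=n, f−5=a, n−5=i, q−5=l, n−5=i, a−5=v, n−5=i, h−5=c → nailivic; then reverse → civilian.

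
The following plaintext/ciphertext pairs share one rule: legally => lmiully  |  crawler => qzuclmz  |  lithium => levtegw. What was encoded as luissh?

lagoon

l(11)→l(11) and e(4)→m(12) fit y≡11x+20 (mod 26); the inverse of 11 mod 26 is 19. Each letter's alphabet position (a=0..z=25) is mapped through 11·x+20 mod 26 — an affine cipher.
Undoing it on luissh: l(11)→19·(11−20)≡11=l; u(20)→19·(20−20)≡0=a; i(8)→19·(8−20)≡6=g; s(18)→19·(18−20)≡14=o; s(18)→19·(18−20)≡14=o; h(7)→19·(7−20)≡13=n (all mod 26).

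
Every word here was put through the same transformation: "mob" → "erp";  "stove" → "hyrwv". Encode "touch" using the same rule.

kfxrw

The output letters match the input read backwards, each shifted +3: mob reversed is bom. The word is reversed, then every letter is shifted forward by 3.
Applying it to touch: reverse → hcuot; then shift: h+3=k, c+3=f, u+3=x, o+3=r, t+3=w.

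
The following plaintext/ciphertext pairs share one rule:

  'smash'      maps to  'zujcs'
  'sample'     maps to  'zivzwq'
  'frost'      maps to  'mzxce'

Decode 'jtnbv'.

The shift increases by 1 at each position, starting from +7: 7, 8, 9, ….
Undoing it on jtnbv: j−7=c, t−8=l, n−9=e, b−10=r, v−11=k.

clerk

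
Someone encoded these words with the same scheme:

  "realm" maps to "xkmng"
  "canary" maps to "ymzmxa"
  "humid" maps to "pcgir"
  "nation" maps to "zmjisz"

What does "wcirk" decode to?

guide

r(17)→x(23) and e(4)→k(10) fit y≡19x+12 (mod 26); the inverse of 19 mod 26 is 11. This is an affine cipher: with a=0,…,z=25, each position x becomes (19x+12) mod 26.
Reversing it on wcirk: w(22)→11·(22−12)≡6=g; c(2)→11·(2−12)≡20=u; i(8)→11·(8−12)≡8=i; r(17)→11·(17−12)≡3=d; k(10)→11·(10−12)≡4=e (all mod 26).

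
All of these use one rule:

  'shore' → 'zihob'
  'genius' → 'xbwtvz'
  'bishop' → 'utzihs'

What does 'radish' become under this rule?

Treating letters as 0–25, the rule is x ↦ 11x + 9 (mod 26).
On radish: r(17)→11·17+9≡14=o; a(0)→11·0+9≡9=j; d(3)→11·3+9≡16=q; i(8)→11·8+9≡19=t; s(18)→11·18+9≡25=z; h(7)→11·7+9≡8=i (all mod 26).

ojqtzi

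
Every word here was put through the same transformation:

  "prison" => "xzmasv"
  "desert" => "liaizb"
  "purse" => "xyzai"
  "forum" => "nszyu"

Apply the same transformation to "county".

ksyvbg

Vowels shift forward by 4 and consonants shift forward by 8.
On county: c(cons)+8=k, o(vowel)+4=s, u(vowel)+4=y, n(cons)+8=v, t(cons)+8=b, y(cons)+8=g.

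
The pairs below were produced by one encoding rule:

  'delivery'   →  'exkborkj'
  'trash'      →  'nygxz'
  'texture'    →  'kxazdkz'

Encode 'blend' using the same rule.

Two steps: reverse the string, then apply a Caesar shift of +6.
Applying it to blend: reverse → dnelb; then shift: d+6=j, n+6=t, e+6=k, l+6=r, b+6=h.

jtkrh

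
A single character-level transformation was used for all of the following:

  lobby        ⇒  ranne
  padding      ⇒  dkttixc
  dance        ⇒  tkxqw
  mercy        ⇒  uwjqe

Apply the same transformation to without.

l(11)→r(17) and o(14)→a(0) fit y≡3x+10 (mod 26); the inverse of 3 mod 26 is 9. This is an affine cipher: with a=0,…,z=25, each position x becomes (3x+10) mod 26.
Applying it to without: w(22)→3·22+10≡24=y; i(8)→3·8+10≡8=i; t(19)→3·19+10≡15=p; h(7)→3·7+10≡5=f; o(14)→3·14+10≡0=a; u(20)→3·20+10≡18=s; t(19)→3·19+10≡15=p (all mod 26).

yipfasp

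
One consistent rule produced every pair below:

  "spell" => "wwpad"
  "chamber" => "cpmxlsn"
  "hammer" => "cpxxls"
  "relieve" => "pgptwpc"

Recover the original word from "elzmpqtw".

lifeboat

The output letters match the input read backwards, each shifted +11: spell reversed is lleps. Read the word backwards and shift each letter +11.
Undoing it on elzmpqtw: shift back: e−11=t, l−11=a, z−11=o, m−11=b, p−11=e, q−11=f, t−11=i, w−11=l → taobefil; then reverse → lifeboat.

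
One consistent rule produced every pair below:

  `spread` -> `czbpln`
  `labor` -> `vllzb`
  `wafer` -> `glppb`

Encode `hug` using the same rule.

rfq

The shift depends on letter class: consonant s→c is +10, but vowel e→p is +11. Two shifts are in play — +11 for a/e/i/o/u, +10 for every other letter.
On hug: h(cons)+10=r, u(vowel)+11=f, g(cons)+10=q.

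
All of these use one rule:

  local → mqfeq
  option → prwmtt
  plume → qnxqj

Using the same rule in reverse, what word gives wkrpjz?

In local: l→m is +1, o→q is +2, c→f is +3, a→e is +4 — the shift increases by 1 each position. The shift increases by 1 at each position, starting from +1: 1, 2, 3, ….
Decoding wkrpjz: w−1=v, k−2=i, r−3=o, p−4=l, j−5=e, z−6=t.

violet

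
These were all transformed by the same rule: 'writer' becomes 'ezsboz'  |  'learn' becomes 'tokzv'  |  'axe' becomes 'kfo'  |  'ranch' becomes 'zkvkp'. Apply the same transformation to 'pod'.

xyl

The shift depends on letter class: consonant w→e is +8, but vowel i→s is +10. The rule splits by letter class: vowels +10, consonants +8.
On pod: p(cons)+8=x, o(vowel)+10=y, d(cons)+8=l.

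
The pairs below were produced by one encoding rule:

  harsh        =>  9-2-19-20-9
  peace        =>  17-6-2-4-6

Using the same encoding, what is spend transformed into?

20-17-6-15-5

The number is (letter's place in the alphabet, a=1) + 1.
For spend: s=19→20, p=16→17, e=5→6, n=14→15, d=4→5.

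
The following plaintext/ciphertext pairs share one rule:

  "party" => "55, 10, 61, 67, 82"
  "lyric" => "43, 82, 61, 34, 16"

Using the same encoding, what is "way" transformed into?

76, 10, 82

p(#16)→55 and a(#1)→10: differences scale by 3, so n = 3·pos + 7. The formula is n = 3×(alphabet index, a=1) + 7.
For way: w=23→76, a=1→10, y=25→82.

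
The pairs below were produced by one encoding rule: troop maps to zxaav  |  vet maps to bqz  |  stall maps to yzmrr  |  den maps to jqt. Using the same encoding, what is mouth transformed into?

The shift depends on letter class: consonant t→z is +6, but vowel o→a is +12. Two shifts are in play — +12 for a/e/i/o/u, +6 for every other letter.
For mouth: m(cons)+6=s, o(vowel)+12=a, u(vowel)+12=g, t(cons)+6=z, h(cons)+6=n.

sagzn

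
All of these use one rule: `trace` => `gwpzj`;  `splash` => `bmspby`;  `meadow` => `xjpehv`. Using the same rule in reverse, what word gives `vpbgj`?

waste

t(19)→g(6) and r(17)→w(22) fit y≡5x+15 (mod 26); the inverse of 5 mod 26 is 21. This is an affine cipher: with a=0,…,z=25, each position x becomes (5x+15) mod 26.
Decoding vpbgj: v(21)→21·(21−15)≡22=w; p(15)→21·(15−15)≡0=a; b(1)→21·(1−15)≡18=s; g(6)→21·(6−15)≡19=t; j(9)→21·(9−15)≡4=e (all mod 26).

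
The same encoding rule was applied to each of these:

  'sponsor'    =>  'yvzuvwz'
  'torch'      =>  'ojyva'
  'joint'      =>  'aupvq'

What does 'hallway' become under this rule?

The word is reversed, then every letter is shifted forward by 7.
For hallway: reverse → yawllah; then shift: y+7=f, a+7=h, w+7=d, l+7=s, l+7=s, a+7=h, h+7=o.

fhdssho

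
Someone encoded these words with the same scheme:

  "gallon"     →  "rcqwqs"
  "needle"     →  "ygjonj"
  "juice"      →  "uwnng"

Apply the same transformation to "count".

It's a Vigenère-style cipher with numeric key [11,2,5]: position i shifts by key[i mod 3].
On count: c+11=n, o+2=q, u+5=z, n+11=y, t+2=v.

nqzyv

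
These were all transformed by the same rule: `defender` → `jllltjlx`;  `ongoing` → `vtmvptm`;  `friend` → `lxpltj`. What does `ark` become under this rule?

Vowels shift forward by 7 and consonants shift forward by 6.
Applying it to ark: a(vowel)+7=h, r(cons)+6=x, k(cons)+6=q.

hxq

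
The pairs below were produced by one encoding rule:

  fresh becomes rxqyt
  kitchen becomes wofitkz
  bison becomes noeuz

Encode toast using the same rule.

Shifts by position in fresh: pos 0: f→r (+12), pos 1: r→x (+6), pos 2: e→q (+12), pos 3: s→y (+6) — repeating every 2. It's a Vigenère-style cipher with numeric key [12,6]: position i shifts by key[i mod 2].
On toast: t+12=f, o+6=u, a+12=m, s+6=y, t+12=f.

fumyf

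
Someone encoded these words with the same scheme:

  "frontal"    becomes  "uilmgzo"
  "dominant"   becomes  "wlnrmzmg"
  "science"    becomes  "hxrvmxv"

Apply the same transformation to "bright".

yirtsg

Each pair mirrors across the alphabet (f↔u, r↔i, o↔l): positions sum to 25. This is the alphabet-reversal cipher (Atbash): a becomes z, b becomes y, etc.
For bright: b↔y, r↔i, i↔r, g↔t, h↔s, t↔g.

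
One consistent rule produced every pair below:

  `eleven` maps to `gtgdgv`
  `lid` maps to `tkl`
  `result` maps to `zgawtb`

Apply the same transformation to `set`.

The shift depends on letter class: consonant l→t is +8, but vowel e→g is +2. Two shifts are in play — +2 for a/e/i/o/u, +8 for every other letter.
On set: s(cons)+8=a, e(vowel)+2=g, t(cons)+8=b.

agb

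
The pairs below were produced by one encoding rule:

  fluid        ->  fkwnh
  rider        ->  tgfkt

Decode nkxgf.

The output letters match the input read backwards, each shifted +2: fluid reversed is diulf. Two steps: reverse the string, then apply a Caesar shift of +2.
Reversing it on nkxgf: shift back: n−2=l, k−2=i, x−2=v, g−2=e, f−2=d → lived; then reverse → devil.

devil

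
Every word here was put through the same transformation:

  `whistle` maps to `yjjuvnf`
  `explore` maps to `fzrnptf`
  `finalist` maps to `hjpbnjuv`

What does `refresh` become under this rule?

tfhtfuj

The shift depends on letter class: consonant w→y is +2, but vowel i→j is +1. Vowels shift forward by 1 and consonants shift forward by 2.
On refresh: r(cons)+2=t, e(vowel)+1=f, f(cons)+2=h, r(cons)+2=t, e(vowel)+1=f, s(cons)+2=u, h(cons)+2=j.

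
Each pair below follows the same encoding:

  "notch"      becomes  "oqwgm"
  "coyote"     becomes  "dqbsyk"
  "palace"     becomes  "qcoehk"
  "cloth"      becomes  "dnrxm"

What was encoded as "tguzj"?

serve

The shift increases by 1 at each position, starting from +1: 1, 2, 3, ….
Decoding tguzj: t−1=s, g−2=e, u−3=r, z−4=v, j−5=e.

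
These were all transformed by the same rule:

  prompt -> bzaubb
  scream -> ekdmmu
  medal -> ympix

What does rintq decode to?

The shifts repeat in a cycle of length 2: positions 0,1,… shift by +12, +8, then the pattern repeats.
Undoing it on rintq: r−12=f, i−8=a, n−12=b, t−8=l, q−12=e.

fable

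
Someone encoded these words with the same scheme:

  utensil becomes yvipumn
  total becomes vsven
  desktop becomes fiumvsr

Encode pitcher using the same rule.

rmvejit

The shift depends on letter class: consonant t→v is +2, but vowel u→y is +4. The rule splits by letter class: vowels +4, consonants +2.
For pitcher: p(cons)+2=r, i(vowel)+4=m, t(cons)+2=v, c(cons)+2=e, h(cons)+2=j, e(vowel)+4=i, r(cons)+2=t.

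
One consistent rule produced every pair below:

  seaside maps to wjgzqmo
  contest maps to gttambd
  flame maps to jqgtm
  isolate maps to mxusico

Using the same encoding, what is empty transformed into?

In seaside: s→w is +4, e→j is +5, a→g is +6, s→z is +7 — the shift increases by 1 each position. Letter i (0-indexed) is shifted by i+4, so successive shifts are 4, 5, 6, ….
For empty: e+4=i, m+5=r, p+6=v, t+7=a, y+8=g.

irvag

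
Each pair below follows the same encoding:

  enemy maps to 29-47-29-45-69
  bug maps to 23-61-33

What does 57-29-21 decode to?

e(#5)→29 and n(#14)→47: differences scale by 2, so n = 2·pos + 19. Each letter becomes 2×(its alphabet position, a=1..z=26) + 19.
Reversing it on 57-29-21: 57→(57−19)÷2=19=s, 29→(29−19)÷2=5=e, 21→(21−19)÷2=1=a.

sea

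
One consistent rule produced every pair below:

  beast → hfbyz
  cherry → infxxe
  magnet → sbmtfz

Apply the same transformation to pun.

The shift depends on letter class: consonant b→h is +6, but vowel e→f is +1. Two shifts are in play — +1 for a/e/i/o/u, +6 for every other letter.
Applying it to pun: p(cons)+6=v, u(vowel)+1=v, n(cons)+6=t.

vvt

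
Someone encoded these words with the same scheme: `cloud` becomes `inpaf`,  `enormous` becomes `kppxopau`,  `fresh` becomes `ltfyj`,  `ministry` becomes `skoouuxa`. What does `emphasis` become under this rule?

koqnctou

Shifts by position in cloud: pos 0: c→i (+6), pos 1: l→n (+2), pos 2: o→p (+1), pos 3: u→a (+6), pos 4: d→f (+2) — repeating every 3. It's a Vigenère-style cipher with numeric key [6,2,1]: position i shifts by key[i mod 3].
Applying it to emphasis: e+6=k, m+2=o, p+1=q, h+6=n, a+2=c, s+1=t, i+6=o, s+2=u.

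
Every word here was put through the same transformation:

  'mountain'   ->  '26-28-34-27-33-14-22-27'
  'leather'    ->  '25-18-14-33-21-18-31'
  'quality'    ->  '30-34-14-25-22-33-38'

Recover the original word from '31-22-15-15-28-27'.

ribbon

m is letter #13 and maps to 26: an offset of 13. The number is (letter's place in the alphabet, a=1) + 13.
Reversing it on 31-22-15-15-28-27: 31→(31−13)÷1=18=r, 22→(22−13)÷1=9=i, 15→(15−13)÷1=2=b, 15→(15−13)÷1=2=b, 28→(28−13)÷1=15=o, 27→(27−13)÷1=14=n.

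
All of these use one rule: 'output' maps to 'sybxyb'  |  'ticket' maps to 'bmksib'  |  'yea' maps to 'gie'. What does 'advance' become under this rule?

The rule splits by letter class: vowels +4, consonants +8.
On advance: a(vowel)+4=e, d(cons)+8=l, v(cons)+8=d, a(vowel)+4=e, n(cons)+8=v, c(cons)+8=k, e(vowel)+4=i.

eldevki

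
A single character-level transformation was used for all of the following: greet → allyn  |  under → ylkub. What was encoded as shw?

pal

The word is reversed, then every letter is shifted forward by 7.
Decoding shw: shift back: s−7=l, h−7=a, w−7=p → lap; then reverse → pal.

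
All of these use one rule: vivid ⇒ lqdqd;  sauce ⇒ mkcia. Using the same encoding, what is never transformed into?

The word is reversed, then every letter is shifted forward by 8.
On never: reverse → reven; then shift: r+8=z, e+8=m, v+8=d, e+8=m, n+8=v.

zmdmv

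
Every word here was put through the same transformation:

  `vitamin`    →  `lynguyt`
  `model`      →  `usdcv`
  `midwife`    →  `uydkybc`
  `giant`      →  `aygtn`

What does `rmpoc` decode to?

purse

v(21)→l(11) and i(8)→y(24) fit y≡25x+6 (mod 26); the inverse of 25 mod 26 is 25. This is an affine cipher: with a=0,…,z=25, each position x becomes (25x+6) mod 26.
Decoding rmpoc: r(17)→25·(17−6)≡15=p; m(12)→25·(12−6)≡20=u; p(15)→25·(15−6)≡17=r; o(14)→25·(14−6)≡18=s; c(2)→25·(2−6)≡4=e (all mod 26).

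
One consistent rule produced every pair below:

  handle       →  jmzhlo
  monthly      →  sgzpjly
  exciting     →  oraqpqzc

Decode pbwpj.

truth

h(7)→j(9) and a(0)→m(12) fit y≡7x+12 (mod 26); the inverse of 7 mod 26 is 15. Treating letters as 0–25, the rule is x ↦ 7x + 12 (mod 26).
Reversing it on pbwpj: p(15)→15·(15−12)≡19=t; b(1)→15·(1−12)≡17=r; w(22)→15·(22−12)≡20=u; p(15)→15·(15−12)≡19=t; j(9)→15·(9−12)≡7=h (all mod 26).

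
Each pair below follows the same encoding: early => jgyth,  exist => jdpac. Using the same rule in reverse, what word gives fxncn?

argue

In early: e→j is +5, a→g is +6, r→y is +7, l→t is +8 — the shift increases by 1 each position. Each letter shifts forward by (position + 5), i.e. 5, 6, 7, … — the shift grows by one for each successive letter.
Undoing it on fxncn: f−5=a, x−6=r, n−7=g, c−8=u, n−9=e.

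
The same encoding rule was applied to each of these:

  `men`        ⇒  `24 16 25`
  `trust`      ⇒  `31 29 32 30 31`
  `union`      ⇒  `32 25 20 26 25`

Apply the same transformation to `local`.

23 26 14 12 23

m is letter #13 and maps to 24: an offset of 11. Each letter is replaced by its alphabet position (a=1..z=26) + 11.
On local: l=12→23, o=15→26, c=3→14, a=1→12, l=12→23.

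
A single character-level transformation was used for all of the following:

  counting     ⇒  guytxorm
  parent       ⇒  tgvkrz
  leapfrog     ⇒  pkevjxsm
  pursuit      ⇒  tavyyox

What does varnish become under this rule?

zgvtmyl

Shifts by position in counting: pos 0: c→g (+4), pos 1: o→u (+6), pos 2: u→y (+4), pos 3: n→t (+6) — repeating every 2. A repeating key of period 2 is used — shifts +4, +6 over and over.
On varnish: v+4=z, a+6=g, r+4=v, n+6=t, i+4=m, s+6=y, h+4=l.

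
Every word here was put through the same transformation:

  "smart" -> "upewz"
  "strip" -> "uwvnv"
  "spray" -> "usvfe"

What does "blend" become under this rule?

In smart: s→u is +2, m→p is +3, a→e is +4, r→w is +5 — the shift increases by 1 each position. Each letter shifts forward by (position + 2), i.e. 2, 3, 4, … — the shift grows by one for each successive letter.
Applying it to blend: b+2=d, l+3=o, e+4=i, n+5=s, d+6=j.

doisj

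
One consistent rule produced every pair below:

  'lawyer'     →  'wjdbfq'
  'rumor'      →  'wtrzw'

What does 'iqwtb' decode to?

world

The output letters match the input read backwards, each shifted +5: lawyer reversed is reywal. Read the word backwards and shift each letter +5.
Undoing it on iqwtb: shift back: i−5=d, q−5=l, w−5=r, t−5=o, b−5=w → dlrow; then reverse → world.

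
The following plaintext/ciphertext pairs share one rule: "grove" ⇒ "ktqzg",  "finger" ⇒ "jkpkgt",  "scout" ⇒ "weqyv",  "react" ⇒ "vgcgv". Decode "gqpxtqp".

control

It's a Vigenère-style cipher with numeric key [4,2,2]: position i shifts by key[i mod 3].
Undoing it on gqpxtqp: g−4=c, q−2=o, p−2=n, x−4=t, t−2=r, q−2=o, p−4=l.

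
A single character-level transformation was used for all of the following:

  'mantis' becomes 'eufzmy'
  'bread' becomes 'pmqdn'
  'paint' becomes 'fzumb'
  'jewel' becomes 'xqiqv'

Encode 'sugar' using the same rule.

The output letters match the input read backwards, each shifted +12: mantis reversed is sitnam. The word is reversed, then every letter is shifted forward by 12.
On sugar: reverse → ragus; then shift: r+12=d, a+12=m, g+12=s, u+12=g, s+12=e.

dmsge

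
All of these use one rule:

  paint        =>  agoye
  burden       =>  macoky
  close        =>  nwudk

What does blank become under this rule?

mwgyv

The shift depends on letter class: consonant p→a is +11, but vowel a→g is +6. Vowels shift forward by 6 and consonants shift forward by 11.
For blank: b(cons)+11=m, l(cons)+11=w, a(vowel)+6=g, n(cons)+11=y, k(cons)+11=v.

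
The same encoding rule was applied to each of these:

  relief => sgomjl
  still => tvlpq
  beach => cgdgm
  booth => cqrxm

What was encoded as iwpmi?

In relief: r→s is +1, e→g is +2, l→o is +3, i→m is +4 — the shift increases by 1 each position. Each letter shifts forward by (position + 1), i.e. 1, 2, 3, … — the shift grows by one for each successive letter.
Reversing it on iwpmi: i−1=h, w−2=u, p−3=m, m−4=i, i−5=d.

humid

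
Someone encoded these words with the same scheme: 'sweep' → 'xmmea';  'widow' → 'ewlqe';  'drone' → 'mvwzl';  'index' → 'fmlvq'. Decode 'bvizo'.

The output letters match the input read backwards, each shifted +8: sweep reversed is peews. Two steps: reverse the string, then apply a Caesar shift of +8.
Undoing it on bvizo: shift back: b−8=t, v−8=n, i−8=a, z−8=r, o−8=g → tnarg; then reverse → grant.

grant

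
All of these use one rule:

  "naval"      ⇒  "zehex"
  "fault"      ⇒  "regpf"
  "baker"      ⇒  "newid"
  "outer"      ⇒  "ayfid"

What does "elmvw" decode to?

shark

The shifts repeat in a cycle of length 2: positions 0,1,… shift by +12, +4, then the pattern repeats.
Reversing it on elmvw: e−12=s, l−4=h, m−12=a, v−4=r, w−12=k.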